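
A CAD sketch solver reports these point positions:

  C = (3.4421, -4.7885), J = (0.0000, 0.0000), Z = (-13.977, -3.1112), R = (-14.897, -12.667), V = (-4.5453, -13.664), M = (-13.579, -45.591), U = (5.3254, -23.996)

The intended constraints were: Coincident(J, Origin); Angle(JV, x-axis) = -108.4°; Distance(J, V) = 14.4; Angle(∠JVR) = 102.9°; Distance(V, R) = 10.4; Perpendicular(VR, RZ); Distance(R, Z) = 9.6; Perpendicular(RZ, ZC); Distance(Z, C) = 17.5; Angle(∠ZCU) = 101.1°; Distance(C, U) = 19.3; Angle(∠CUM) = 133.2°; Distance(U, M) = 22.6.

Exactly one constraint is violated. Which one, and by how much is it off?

Distance(U, M) = 22.6 — off by 6.10.

J = (0.00, 0.00) ✓; JV at -108.4° ✓; |JV| = 14.40 ✓; ∠JVR = 102.9° ✓; |VR| = 10.40 ✓; ∠(VR, RZ) = 90.00° ✓; |RZ| = 9.600 ✓; ∠(RZ, ZC) = 90.00° ✓; |ZC| = 17.50 ✓; ∠ZCU = 101.1° ✓; |CU| = 19.30 ✓; ∠CUM = 133.2° ✓; |UM| = 28.70 ✗.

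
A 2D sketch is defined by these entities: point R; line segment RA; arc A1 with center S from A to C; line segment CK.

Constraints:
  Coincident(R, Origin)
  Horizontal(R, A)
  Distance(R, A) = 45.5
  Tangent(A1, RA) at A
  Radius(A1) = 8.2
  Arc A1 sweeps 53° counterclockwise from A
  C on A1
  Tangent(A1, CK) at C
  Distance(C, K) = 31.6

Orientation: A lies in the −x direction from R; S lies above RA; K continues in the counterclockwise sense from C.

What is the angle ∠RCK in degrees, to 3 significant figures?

57.8°

R is at the origin; R and A share the same y with |RA| = 45.5 and A on the −x side, so A = (-45.5, 0.00). Tangency of A1 to RA means the radius SA is perpendicular to RA, so S = A + (0, 8.2) = (-45.5, 8.20). On A1, A sits at bearing -90° from S; a 53° counterclockwise sweep puts C at bearing -37°, so C = S + 8.2·(cos -37°, sin -37°) = (-39.0, 3.27). Tangency of A1 to CK means the radius SC is perpendicular to CK, so CK runs along (−sin -37°, cos -37°); with |CK| = 31.6, K = (-19.9, 28.5). Then cos ∠RCK = CR·CK / (|CR||CK|), giving 57.8°.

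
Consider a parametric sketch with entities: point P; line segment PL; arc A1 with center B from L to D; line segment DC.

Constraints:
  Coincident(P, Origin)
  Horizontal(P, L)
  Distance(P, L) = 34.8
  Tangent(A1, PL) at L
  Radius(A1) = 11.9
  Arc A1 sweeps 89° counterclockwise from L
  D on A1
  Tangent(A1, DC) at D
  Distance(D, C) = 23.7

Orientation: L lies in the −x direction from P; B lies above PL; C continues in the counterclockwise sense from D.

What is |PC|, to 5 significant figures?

41.929

On A1, L sits at bearing -90° from B; an 89° counterclockwise sweep puts D at bearing -1°, so D = B + 11.9·(cos -1°, sin -1°) = (-22.902, 11.692). The tangent condition forces BD to be normal to DC, so DC runs along (−sin -1°, cos -1°); with |DC| = 23.7, C = (-22.488, 35.389). Then |PC| = |C − P| = 41.929.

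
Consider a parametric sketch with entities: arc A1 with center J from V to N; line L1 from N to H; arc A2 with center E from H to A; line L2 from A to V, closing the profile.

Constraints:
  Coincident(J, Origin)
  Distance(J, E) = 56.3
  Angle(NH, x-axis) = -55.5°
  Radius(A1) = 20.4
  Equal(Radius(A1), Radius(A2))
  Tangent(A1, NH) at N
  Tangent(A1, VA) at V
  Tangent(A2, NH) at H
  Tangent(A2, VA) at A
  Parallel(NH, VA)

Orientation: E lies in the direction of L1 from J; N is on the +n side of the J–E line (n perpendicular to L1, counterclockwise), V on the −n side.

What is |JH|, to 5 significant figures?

59.882

Tangency of A1 to both parallel lines with radius 20.4 puts N and V at J ± 20.4·n: N = (16.812, 11.555), V = (-16.812, -11.555). Equal radii place H and A the same way about E: H = E + 20.4·n = (48.701, -34.844), A = E − 20.4·n = (15.076, -57.953). Then |JH| = |H − J| = 59.882.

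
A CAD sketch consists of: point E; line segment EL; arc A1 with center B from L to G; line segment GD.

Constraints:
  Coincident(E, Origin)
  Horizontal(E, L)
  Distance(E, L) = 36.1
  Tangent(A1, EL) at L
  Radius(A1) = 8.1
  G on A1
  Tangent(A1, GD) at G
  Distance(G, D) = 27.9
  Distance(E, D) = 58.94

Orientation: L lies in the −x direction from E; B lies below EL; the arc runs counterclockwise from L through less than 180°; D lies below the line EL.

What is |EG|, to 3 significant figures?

44.7

E is at the origin; EL is horizontal with |EL| = 36.1 and L on the −x side, so L = (-36.1, 0.00). Tangency of A1 to EL means the radius BL is perpendicular to EL, so B = L + (0, -8.1) = (-36.1, -8.10). Since BG ⟂ GD (tangency), |BD| = √(8.1² + 27.9²) = 29.1 regardless of where G sits on A1. So D lies on both circle(E, 58.94) and circle(B, 29.1); the below-EL intersection is D = (-47.6, -34.8). G is the foot of the tangent from D: G = (-44.1, -7.10).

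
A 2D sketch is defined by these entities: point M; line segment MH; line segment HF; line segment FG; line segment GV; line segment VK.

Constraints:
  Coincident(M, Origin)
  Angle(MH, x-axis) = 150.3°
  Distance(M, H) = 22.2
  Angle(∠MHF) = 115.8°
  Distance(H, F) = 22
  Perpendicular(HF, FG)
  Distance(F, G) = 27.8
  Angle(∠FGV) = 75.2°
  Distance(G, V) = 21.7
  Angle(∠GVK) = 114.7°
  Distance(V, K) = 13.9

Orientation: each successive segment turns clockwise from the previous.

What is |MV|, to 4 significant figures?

10.92

The perpendicularity gives FG at right angles to HF, so FG runs at -3.900°; with |FG| = 27.8, G = (9.948, 31.06). ∠FGV = 75.2° gives GV at -108.7° from the x-axis; with |GV| = 21.7, V = (2.991, 10.50). Then |MV| = |V − M| = 10.92.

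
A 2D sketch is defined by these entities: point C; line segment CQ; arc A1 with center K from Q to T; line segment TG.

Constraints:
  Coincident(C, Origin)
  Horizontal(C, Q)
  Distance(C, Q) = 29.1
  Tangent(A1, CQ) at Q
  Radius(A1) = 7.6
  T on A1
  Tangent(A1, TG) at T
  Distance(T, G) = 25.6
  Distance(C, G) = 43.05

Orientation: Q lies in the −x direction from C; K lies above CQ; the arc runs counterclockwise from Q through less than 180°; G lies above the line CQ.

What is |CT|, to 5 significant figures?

23.407

C is at the origin; CQ is horizontal with |CQ| = 29.1 and Q on the −x side, so Q = (-29.100, 0.0000). The tangent condition forces KQ to be normal to CQ, so K = Q + (0, 7.6) = (-29.100, 7.6000). Since KT ⟂ TG (tangency), |KG| = √(7.6² + 25.6²) = 26.704 regardless of where T sits on A1. So G lies on both circle(C, 43.05) and circle(K, 26.704); the above-CQ intersection is G = (-26.215, 34.148). T is the foot of the tangent from G: T = (-21.623, 8.9631).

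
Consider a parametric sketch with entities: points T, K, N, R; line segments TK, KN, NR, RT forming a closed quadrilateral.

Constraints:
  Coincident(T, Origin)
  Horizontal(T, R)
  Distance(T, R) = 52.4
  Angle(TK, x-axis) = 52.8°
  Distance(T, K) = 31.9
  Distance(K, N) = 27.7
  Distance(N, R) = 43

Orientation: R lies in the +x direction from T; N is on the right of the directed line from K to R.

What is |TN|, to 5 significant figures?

9.4141

T is at the origin; TR is horizontal with |TR| = 52.4 and R in +x, so R = (52.4, 0). TK runs at 52.8° with |TK| = 31.9, so K = (19.287, 25.409). N is determined by |KN| = 27.7 and |NR| = 43.0 together: it lies at the intersection of circle(K, 27.7) and circle(R, 43.0). With |KR| = 41.739, the foot of the radical line on KR is 7.9113 from K and the perpendicular offset is √(27.7² − 7.9113²) = 26.546. Taking the right-of-KR solution: N = (9.4025, -0.46719).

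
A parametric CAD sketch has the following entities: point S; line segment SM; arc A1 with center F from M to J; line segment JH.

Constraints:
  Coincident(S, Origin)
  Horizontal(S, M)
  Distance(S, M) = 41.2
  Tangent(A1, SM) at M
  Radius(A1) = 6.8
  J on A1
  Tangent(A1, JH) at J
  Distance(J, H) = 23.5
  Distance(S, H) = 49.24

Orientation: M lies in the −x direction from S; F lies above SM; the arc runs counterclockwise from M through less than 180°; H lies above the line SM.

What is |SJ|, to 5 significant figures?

35.372

Checks: S.y = 0.00, M.y = 0.00 ✓; |FJ| = 6.800 ✓; ∠(FJ, JH) = 90.00° ✓; |JH| = 23.50 ✓; |SH| = 49.24 ✓.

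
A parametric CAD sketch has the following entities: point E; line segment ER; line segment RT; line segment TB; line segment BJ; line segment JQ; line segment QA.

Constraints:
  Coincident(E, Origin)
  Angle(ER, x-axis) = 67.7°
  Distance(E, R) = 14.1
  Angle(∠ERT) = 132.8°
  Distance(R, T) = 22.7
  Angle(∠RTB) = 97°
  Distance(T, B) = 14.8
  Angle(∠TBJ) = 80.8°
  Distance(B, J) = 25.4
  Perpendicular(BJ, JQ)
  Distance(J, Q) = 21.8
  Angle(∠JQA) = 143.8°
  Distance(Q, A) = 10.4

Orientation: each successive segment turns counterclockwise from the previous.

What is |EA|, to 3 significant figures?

31.0

The perpendicularity gives JQ at right angles to BJ, so JQ runs at 27.1°; with |JQ| = 21.8, Q = (12.7, 16.4). ∠JQA = 143.8° gives QA at 63.3° from the x-axis; with |QA| = 10.4, A = (17.4, 25.7). Then |EA| = |A − E| = 31.0.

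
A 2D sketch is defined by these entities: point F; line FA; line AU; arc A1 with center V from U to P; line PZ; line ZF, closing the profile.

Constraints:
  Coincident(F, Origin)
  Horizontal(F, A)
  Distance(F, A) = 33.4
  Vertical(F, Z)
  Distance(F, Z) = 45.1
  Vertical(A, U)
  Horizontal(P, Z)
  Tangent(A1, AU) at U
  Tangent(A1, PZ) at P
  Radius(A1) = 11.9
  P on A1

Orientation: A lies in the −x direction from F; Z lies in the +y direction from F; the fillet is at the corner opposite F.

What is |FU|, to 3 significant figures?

47.1

F is at the origin; FA is horizontal with |FA| = 33.4 and A on the −x side, so A = (-33.4, 0.00). FZ is vertical with |FZ| = 45.1 and Z on the +y side, so Z = (0.00, 45.1). The virtual corner opposite F is at (-33.4, 45.1). Tangency of A1 to AU means the radius VU is perpendicular to AU and since A1 is tangent to PZ there, VP ⟂ PZ, with radius 11.9, so the center V sits 11.9 in from both sides at V = (-21.5, 33.2). That places the tangent points at U = (-33.4, 33.2) on AU and P = (-21.5, 45.1) on PZ. Then |FU| = |U − F| = 47.1.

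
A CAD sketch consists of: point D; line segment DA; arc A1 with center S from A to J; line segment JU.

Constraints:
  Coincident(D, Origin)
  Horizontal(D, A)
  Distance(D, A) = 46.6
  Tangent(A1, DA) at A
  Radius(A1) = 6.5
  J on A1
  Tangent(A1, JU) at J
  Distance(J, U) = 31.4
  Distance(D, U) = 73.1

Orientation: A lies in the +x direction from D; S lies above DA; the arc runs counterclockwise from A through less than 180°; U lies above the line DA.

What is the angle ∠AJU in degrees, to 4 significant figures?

147.3°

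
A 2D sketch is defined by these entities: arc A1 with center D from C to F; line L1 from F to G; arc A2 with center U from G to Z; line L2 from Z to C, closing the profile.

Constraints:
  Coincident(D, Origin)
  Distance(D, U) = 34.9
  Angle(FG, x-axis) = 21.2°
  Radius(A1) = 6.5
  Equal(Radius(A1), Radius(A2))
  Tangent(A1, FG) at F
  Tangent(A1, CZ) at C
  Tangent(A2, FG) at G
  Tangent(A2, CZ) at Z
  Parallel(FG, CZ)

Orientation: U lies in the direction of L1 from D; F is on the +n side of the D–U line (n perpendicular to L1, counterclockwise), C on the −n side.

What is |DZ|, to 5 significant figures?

35.500

The slot axis is L1's direction at 21.2°, so u = (cos 21.2°, sin 21.2°) = (0.93232, 0.36162) and n = (−sin 21.2°, cos 21.2°) = (-0.36162, 0.93232). D is at the origin and U lies 34.9 along u from D, so U = 34.9·u = (32.538, 12.621). Tangency of A1 to both parallel lines with radius 6.5 puts F and C at D ± 6.5·n: F = (-2.3506, 6.0601), C = (2.3506, -6.0601). Equal radii place G and Z the same way about U: G = U + 6.5·n = (30.188, 18.681), Z = U − 6.5·n = (34.889, 6.5606). Then |DZ| = |Z − D| = 35.500.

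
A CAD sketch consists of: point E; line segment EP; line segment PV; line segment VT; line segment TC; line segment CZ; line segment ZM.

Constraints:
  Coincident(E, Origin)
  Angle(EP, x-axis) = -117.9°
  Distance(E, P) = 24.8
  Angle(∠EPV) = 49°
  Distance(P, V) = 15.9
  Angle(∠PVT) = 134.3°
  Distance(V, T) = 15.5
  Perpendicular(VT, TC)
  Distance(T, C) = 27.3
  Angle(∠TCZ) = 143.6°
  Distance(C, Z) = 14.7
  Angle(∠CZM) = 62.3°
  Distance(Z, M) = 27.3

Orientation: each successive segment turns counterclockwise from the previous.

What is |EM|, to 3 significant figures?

18.9

E is at the origin; EP runs at -117.9° with length 24.8, so P = (-11.6, -21.9). ∠EPV = 49.0° gives PV at 13.1° from the x-axis; with |PV| = 15.9, V = (3.88, -18.3). ∠PVT = 134.3° gives VT at 58.8° from the x-axis; with |VT| = 15.5, T = (11.9, -5.06). The perpendicularity gives TC at right angles to VT, so TC runs at 149°; with |TC| = 27.3, C = (-11.4, 9.09). ∠TCZ = 143.6° gives CZ at -175° from the x-axis; with |CZ| = 14.7, Z = (-26.1, 7.75). ∠CZM = 62.3° gives ZM at -57.1° from the x-axis; with |ZM| = 27.3, M = (-11.3, -15.2). Then |EM| = |M − E| = 18.9.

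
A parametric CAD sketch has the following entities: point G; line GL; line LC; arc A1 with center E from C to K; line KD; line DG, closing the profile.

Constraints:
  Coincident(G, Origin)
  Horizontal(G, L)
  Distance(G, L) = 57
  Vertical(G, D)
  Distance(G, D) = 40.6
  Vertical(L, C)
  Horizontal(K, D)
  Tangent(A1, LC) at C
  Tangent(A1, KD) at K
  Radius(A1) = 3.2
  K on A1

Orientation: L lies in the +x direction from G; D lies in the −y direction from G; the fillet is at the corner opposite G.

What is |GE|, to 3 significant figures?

65.5

G is at the origin; G and L share the same y with |GL| = 57.0 and L on the +x side, so L = (57.0, 0.00). G and D share the same x with |GD| = 40.6 and D on the −y side, so D = (0.00, -40.6). The virtual corner opposite G is at (57.0, -40.6). Tangency of A1 to LC means the radius EC is perpendicular to LC and A1 meets KD tangentially, so EK is at right angles to KD, with radius 3.2, so the center E sits 3.2 in from both sides at E = (53.8, -37.4). Then |GE| = |E − G| = 65.5.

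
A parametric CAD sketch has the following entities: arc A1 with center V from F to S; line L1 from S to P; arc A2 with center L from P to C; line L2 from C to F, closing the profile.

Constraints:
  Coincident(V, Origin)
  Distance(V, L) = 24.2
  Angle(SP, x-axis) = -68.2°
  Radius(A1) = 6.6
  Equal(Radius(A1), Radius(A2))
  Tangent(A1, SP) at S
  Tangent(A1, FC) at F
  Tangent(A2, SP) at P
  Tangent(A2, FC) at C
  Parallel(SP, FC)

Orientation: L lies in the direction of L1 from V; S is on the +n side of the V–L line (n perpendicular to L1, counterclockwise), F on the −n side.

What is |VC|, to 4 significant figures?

25.08

The slot axis is L1's direction at -68.2°, so u = (cos -68.2°, sin -68.2°) = (0.3714, -0.9285) and n = (−sin -68.2°, cos -68.2°) = (0.9285, 0.3714). V is at the origin and L lies 24.2 along u from V, so L = 24.2·u = (8.987, -22.47). Tangency of A1 to both parallel lines with radius 6.6 puts S and F at V ± 6.6·n: S = (6.128, 2.451), F = (-6.128, -2.451). Equal radii place P and C the same way about L: P = L + 6.6·n = (15.12, -20.02), C = L − 6.6·n = (2.859, -24.92). Then |VC| = |C − V| = 25.08.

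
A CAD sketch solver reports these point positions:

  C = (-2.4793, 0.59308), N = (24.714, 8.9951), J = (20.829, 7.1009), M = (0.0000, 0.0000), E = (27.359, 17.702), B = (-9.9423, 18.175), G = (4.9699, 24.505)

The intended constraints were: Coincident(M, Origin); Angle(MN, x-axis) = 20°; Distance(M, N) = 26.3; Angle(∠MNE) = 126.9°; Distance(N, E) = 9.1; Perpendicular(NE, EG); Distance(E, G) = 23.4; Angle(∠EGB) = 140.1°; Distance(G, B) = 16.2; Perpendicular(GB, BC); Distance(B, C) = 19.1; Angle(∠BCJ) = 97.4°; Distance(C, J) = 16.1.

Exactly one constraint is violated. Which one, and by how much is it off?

Distance(C, J) = 16.1 — off by 8.10.

M = (0.00, 0.00) ✓; MN at 20.00° ✓; |MN| = 26.30 ✓; ∠MNE = 126.9° ✓; |NE| = 9.100 ✓; ∠(NE, EG) = 90.00° ✓; |EG| = 23.40 ✓; ∠EGB = 140.1° ✓; |GB| = 16.20 ✓; ∠(GB, BC) = 90.00° ✓; |BC| = 19.10 ✓; ∠BCJ = 97.40° ✓; |CJ| = 24.20 ✗.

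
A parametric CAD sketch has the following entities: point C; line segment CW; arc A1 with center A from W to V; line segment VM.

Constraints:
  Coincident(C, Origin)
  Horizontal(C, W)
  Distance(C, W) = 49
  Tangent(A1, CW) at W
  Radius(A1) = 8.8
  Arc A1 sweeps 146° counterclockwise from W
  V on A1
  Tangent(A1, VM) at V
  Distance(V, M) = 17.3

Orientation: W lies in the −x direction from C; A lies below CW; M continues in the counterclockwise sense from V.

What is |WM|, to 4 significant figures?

27.44

On A1, W sits at bearing 90° from A; a 146° counterclockwise sweep puts V at bearing 236°, so V = A + 8.8·(cos 236°, sin 236°) = (-53.92, -16.10). A1 meets VM tangentially, so AV is at right angles to VM, so VM runs along (−sin 236°, cos 236°); with |VM| = 17.3, M = (-39.58, -25.77). Then |WM| = |M − W| = 27.44.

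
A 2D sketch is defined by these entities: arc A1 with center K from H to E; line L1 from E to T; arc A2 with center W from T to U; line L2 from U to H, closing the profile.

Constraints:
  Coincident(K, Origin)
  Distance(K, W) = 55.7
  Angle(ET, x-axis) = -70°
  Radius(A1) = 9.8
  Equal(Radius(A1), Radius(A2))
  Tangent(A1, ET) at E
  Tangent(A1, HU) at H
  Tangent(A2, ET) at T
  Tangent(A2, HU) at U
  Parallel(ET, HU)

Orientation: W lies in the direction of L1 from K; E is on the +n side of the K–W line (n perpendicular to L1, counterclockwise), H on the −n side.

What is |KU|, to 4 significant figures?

56.56

The slot axis is L1's direction at -70.0°, so u = (cos -70.0°, sin -70.0°) = (0.3420, -0.9397) and n = (−sin -70.0°, cos -70.0°) = (0.9397, 0.3420). K is at the origin and W lies 55.7 along u from K, so W = 55.7·u = (19.05, -52.34). Tangency of A1 to both parallel lines with radius 9.8 puts E and H at K ± 9.8·n: E = (9.209, 3.352), H = (-9.209, -3.352). Equal radii place T and U the same way about W: T = W + 9.8·n = (28.26, -48.99), U = W − 9.8·n = (9.842, -55.69). Then |KU| = |U − K| = 56.56.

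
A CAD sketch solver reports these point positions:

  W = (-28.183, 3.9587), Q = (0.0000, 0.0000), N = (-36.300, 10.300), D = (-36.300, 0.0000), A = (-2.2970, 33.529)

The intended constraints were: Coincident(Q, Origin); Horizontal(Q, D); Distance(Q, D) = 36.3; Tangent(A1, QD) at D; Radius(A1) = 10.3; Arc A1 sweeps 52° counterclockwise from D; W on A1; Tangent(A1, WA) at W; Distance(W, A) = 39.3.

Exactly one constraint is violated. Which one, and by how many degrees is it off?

Tangent(A1, WA) at W — off by 3.20°.

Q = (0.00, 0.00) ✓; Q.y = 0.00, D.y = 0.00 ✓; |QD| = 36.30 ✓; ∠(ND, DQ) = 90.00° ✓; |ND| = 10.30 ✓; bearing(N→W) − bearing(N→D) = 52.00° ✓; |NW| = 10.30 ✓; ∠(NW, WA) = 93.20° ✗; |WA| = 39.30 ✓.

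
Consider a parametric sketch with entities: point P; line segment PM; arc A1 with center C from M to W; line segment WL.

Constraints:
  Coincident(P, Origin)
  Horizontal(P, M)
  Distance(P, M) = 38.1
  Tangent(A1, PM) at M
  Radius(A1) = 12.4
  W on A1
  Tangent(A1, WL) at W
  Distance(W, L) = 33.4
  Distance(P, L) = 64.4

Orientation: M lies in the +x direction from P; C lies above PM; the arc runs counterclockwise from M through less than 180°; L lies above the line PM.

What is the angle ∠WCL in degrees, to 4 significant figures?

69.63°

P is at the origin; P and M share the same y with |PM| = 38.1 and M on the +x side, so M = (38.10, 0.000). A1 meets PM tangentially, so CM is at right angles to PM, so C = M + (0, 12.4) = (38.10, 12.40). Since CW ⟂ WL (tangency), |CL| = √(12.4² + 33.4²) = 35.63 regardless of where W sits on A1. So L lies on both circle(P, 64.4) and circle(C, 35.63); the above-PM intersection is L = (43.33, 47.64). W is the foot of the tangent from L: W = (50.23, 14.96).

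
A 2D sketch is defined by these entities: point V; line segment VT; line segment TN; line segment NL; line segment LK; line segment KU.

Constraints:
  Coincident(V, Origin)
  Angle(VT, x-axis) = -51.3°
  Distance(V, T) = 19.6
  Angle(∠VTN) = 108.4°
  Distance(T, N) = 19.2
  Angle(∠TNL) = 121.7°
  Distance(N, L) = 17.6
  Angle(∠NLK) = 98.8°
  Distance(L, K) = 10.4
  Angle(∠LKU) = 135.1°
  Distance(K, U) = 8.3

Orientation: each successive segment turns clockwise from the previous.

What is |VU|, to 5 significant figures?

18.619

V is at the origin; VT runs at -51.3° with length 19.6, so T = (12.255, -15.296). ∠VTN = 108.4° gives TN at -122.90° from the x-axis; with |TN| = 19.2, N = (1.8258, -31.417). ∠TNL = 121.7° gives NL at 178.80° from the x-axis; with |NL| = 17.6, L = (-15.770, -31.049). ∠NLK = 98.8° gives LK at 97.600° from the x-axis; with |LK| = 10.4, K = (-17.146, -20.740). ∠LKU = 135.1° gives KU at 52.700° from the x-axis; with |KU| = 8.3, U = (-12.116, -14.137). Then |VU| = |U − V| = 18.619.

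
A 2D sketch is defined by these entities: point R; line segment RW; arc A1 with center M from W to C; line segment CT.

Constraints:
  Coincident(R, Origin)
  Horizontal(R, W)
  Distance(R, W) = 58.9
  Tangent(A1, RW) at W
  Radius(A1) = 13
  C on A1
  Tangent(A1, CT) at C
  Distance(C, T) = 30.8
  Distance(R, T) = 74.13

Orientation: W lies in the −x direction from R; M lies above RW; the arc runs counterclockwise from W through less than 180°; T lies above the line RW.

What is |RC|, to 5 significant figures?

49.987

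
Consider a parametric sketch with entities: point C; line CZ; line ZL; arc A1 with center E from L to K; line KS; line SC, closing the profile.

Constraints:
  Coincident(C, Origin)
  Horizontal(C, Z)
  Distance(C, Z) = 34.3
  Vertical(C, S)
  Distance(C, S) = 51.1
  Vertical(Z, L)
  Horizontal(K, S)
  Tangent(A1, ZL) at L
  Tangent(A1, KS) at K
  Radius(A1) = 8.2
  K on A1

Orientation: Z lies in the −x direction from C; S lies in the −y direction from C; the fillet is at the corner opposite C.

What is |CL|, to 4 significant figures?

54.93

The virtual corner opposite C is at (-34.30, -51.10). The tangent condition forces EL to be normal to ZL and since A1 is tangent to KS there, EK ⟂ KS, with radius 8.2, so the center E sits 8.2 in from both sides at E = (-26.10, -42.90). That places the tangent points at L = (-34.30, -42.90) on ZL and K = (-26.10, -51.10) on KS. Then |CL| = |L − C| = 54.93.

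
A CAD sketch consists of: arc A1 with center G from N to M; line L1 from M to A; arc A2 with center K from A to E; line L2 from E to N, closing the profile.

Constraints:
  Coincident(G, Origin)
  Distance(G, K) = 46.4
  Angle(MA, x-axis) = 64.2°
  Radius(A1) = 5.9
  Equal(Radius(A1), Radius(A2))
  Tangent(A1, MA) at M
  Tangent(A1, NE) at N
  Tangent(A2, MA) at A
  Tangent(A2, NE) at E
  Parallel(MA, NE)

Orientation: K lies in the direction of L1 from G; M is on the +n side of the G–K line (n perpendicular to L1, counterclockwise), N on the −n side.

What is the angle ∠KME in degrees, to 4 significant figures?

7.022°

The slot axis is L1's direction at 64.2°, so u = (cos 64.2°, sin 64.2°) = (0.4352, 0.9003) and n = (−sin 64.2°, cos 64.2°) = (-0.9003, 0.4352). G is at the origin and K lies 46.4 along u from G, so K = 46.4·u = (20.19, 41.77). Tangency of A1 to both parallel lines with radius 5.9 puts M and N at G ± 5.9·n: M = (-5.312, 2.568), N = (5.312, -2.568). Equal radii place A and E the same way about K: A = K + 5.9·n = (14.88, 44.34), E = K − 5.9·n = (25.51, 39.21). Then cos ∠KME = MK·ME / (|MK||ME|), giving 7.022°.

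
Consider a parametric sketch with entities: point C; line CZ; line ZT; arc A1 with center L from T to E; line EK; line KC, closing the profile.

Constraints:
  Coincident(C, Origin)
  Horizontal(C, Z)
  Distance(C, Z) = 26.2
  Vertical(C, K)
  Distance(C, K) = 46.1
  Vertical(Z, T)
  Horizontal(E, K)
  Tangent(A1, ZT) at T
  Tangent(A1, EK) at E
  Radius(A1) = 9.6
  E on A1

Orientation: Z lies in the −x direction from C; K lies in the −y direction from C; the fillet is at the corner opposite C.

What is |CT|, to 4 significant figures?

44.93

The virtual corner opposite C is at (-26.20, -46.10). A1 meets ZT tangentially, so LT is at right angles to ZT and tangency of A1 to EK means the radius LE is perpendicular to EK, with radius 9.6, so the center L sits 9.6 in from both sides at L = (-16.60, -36.50). That places the tangent points at T = (-26.20, -36.50) on ZT and E = (-16.60, -46.10) on EK. Then |CT| = |T − C| = 44.93.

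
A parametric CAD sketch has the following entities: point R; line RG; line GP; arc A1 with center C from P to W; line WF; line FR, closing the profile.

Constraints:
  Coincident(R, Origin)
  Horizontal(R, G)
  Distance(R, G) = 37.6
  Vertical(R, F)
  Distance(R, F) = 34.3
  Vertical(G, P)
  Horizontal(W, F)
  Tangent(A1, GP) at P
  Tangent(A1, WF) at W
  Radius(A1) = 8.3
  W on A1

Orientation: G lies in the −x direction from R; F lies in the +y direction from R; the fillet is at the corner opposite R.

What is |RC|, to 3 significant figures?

39.2

R is at the origin; R and G share the same y with |RG| = 37.6 and G on the −x side, so G = (-37.6, 0.00). R and F share the same x with |RF| = 34.3 and F on the +y side, so F = (0.00, 34.3). The virtual corner opposite R is at (-37.6, 34.3). The tangent condition forces CP to be normal to GP and A1 meets WF tangentially, so CW is at right angles to WF, with radius 8.3, so the center C sits 8.3 in from both sides at C = (-29.3, 26.0). Then |RC| = |C − R| = 39.2.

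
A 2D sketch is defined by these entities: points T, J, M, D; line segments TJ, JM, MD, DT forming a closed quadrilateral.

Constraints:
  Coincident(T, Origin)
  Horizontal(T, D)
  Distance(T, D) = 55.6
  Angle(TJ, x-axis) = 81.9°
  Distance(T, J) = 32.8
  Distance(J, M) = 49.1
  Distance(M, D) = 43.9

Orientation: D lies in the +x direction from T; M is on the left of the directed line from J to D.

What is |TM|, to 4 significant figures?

68.29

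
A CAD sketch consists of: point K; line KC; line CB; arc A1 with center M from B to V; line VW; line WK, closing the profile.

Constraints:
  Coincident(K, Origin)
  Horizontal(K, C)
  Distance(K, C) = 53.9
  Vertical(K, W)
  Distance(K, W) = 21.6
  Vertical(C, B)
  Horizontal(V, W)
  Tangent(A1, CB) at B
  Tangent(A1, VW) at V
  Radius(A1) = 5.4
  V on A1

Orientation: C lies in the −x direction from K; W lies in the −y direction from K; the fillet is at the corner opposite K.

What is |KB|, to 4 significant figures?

56.28

K is at the origin; K and C share the same y with |KC| = 53.9 and C on the −x side, so C = (-53.90, 0.000). KW is vertical with |KW| = 21.6 and W on the −y side, so W = (0.000, -21.60). The virtual corner opposite K is at (-53.90, -21.60). Since A1 is tangent to CB there, MB ⟂ CB and A1 meets VW tangentially, so MV is at right angles to VW, with radius 5.4, so the center M sits 5.4 in from both sides at M = (-48.50, -16.20). That places the tangent points at B = (-53.90, -16.20) on CB and V = (-48.50, -21.60) on VW. Then |KB| = |B − K| = 56.28.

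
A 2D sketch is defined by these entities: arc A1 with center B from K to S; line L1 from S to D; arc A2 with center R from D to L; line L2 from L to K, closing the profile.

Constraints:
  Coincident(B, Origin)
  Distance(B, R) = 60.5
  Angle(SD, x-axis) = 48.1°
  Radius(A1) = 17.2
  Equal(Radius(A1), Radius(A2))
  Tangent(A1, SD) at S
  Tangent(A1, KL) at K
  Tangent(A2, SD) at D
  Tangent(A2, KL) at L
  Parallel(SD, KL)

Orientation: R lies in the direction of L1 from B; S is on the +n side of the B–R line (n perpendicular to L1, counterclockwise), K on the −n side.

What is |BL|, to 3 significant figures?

62.9

The slot axis is L1's direction at 48.1°, so u = (cos 48.1°, sin 48.1°) = (0.668, 0.744) and n = (−sin 48.1°, cos 48.1°) = (-0.744, 0.668). B is at the origin and R lies 60.5 along u from B, so R = 60.5·u = (40.4, 45.0). Tangency of A1 to both parallel lines with radius 17.2 puts S and K at B ± 17.2·n: S = (-12.8, 11.5), K = (12.8, -11.5). Equal radii place D and L the same way about R: D = R + 17.2·n = (27.6, 56.5), L = R − 17.2·n = (53.2, 33.5). Then |BL| = |L − B| = 62.9.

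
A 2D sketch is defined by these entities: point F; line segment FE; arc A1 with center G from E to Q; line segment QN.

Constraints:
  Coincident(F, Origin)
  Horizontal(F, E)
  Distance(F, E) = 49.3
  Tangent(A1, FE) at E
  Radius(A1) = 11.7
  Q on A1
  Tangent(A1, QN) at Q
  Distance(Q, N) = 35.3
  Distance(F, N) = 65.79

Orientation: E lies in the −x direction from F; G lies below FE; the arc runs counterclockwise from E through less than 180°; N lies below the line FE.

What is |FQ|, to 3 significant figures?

62.1

F is at the origin; FE is horizontal with |FE| = 49.3 and E on the −x side, so E = (-49.3, 0.00). A1 meets FE tangentially, so GE is at right angles to FE, so G = E + (0, -11.7) = (-49.3, -11.7). Since GQ ⟂ QN (tangency), |GN| = √(11.7² + 35.3²) = 37.2 regardless of where Q sits on A1. So N lies on both circle(F, 65.79) and circle(G, 37.2); the below-FE intersection is N = (-44.4, -48.6). Q is the foot of the tangent from N: Q = (-59.8, -16.8).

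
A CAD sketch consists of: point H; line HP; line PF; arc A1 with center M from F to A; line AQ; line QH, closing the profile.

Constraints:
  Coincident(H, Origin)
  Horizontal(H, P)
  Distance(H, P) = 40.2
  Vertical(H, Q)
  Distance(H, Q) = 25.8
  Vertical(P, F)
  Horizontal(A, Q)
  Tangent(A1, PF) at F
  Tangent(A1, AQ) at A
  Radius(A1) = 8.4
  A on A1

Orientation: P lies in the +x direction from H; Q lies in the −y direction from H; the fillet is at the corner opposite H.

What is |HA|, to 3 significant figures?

40.9

H is at the origin; HP is horizontal with |HP| = 40.2 and P on the +x side, so P = (40.2, 0.00). HQ is vertical with |HQ| = 25.8 and Q on the −y side, so Q = (0.00, -25.8). The virtual corner opposite H is at (40.2, -25.8). Tangency of A1 to PF means the radius MF is perpendicular to PF and A1 meets AQ tangentially, so MA is at right angles to AQ, with radius 8.4, so the center M sits 8.4 in from both sides at M = (31.8, -17.4). That places the tangent points at F = (40.2, -17.4) on PF and A = (31.8, -25.8) on AQ. Then |HA| = |A − H| = 40.9.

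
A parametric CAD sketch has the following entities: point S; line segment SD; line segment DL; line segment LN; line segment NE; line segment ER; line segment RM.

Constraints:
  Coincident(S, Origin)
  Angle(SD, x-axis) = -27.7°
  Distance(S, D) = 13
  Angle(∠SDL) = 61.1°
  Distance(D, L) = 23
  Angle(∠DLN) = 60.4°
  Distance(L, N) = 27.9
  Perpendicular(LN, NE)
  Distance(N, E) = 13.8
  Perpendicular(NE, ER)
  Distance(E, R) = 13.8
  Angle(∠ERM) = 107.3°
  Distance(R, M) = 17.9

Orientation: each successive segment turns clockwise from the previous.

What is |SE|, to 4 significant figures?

10.90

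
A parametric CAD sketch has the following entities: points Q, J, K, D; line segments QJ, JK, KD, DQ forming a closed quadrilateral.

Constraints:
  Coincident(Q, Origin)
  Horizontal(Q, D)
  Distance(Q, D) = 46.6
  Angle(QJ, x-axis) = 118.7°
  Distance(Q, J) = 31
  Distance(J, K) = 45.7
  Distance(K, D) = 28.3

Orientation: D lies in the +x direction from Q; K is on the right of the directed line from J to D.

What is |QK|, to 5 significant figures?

18.987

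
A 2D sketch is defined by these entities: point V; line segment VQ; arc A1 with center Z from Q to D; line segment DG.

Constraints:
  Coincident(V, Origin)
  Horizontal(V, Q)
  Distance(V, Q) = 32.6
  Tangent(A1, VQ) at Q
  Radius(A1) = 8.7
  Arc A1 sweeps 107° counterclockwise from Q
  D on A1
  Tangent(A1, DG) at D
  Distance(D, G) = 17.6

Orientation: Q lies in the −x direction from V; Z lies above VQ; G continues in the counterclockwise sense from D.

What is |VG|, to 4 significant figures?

40.67

V is at the origin; V and Q share the same y with |VQ| = 32.6 and Q on the −x side, so Q = (-32.60, 0.000). The tangent condition forces ZQ to be normal to VQ, so Z = Q + (0, 8.7) = (-32.60, 8.700). On A1, Q sits at bearing -90° from Z; a 107° counterclockwise sweep puts D at bearing 17°, so D = Z + 8.7·(cos 17°, sin 17°) = (-24.28, 11.24). A1 meets DG tangentially, so ZD is at right angles to DG, so DG runs along (−sin 17°, cos 17°); with |DG| = 17.6, G = (-29.43, 28.07). Then |VG| = |G − V| = 40.67.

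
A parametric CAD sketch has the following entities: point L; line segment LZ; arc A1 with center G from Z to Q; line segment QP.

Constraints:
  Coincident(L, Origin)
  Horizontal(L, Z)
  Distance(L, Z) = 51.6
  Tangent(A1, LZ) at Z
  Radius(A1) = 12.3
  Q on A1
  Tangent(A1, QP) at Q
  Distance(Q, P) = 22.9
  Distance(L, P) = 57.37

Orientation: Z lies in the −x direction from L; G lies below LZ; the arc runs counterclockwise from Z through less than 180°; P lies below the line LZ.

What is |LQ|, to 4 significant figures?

63.78

Checks: |GQ| = 12.30 ✓; ∠(GQ, QP) = 90.00° ✓; |QP| = 22.90 ✓; |LP| = 57.37 ✓.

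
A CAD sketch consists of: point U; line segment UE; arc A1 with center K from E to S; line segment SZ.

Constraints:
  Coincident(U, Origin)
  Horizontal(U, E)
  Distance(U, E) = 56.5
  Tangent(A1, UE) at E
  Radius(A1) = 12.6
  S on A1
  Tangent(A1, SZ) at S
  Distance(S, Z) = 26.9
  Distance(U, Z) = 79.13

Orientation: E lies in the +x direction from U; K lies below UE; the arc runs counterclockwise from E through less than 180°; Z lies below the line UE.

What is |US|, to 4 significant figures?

52.99

U is at the origin; U and E share the same y with |UE| = 56.5 and E on the +x side, so E = (56.50, 0.000). The tangent condition forces KE to be normal to UE, so K = E + (0, -12.6) = (56.50, -12.60). Since KS ⟂ SZ (tangency), |KZ| = √(12.6² + 26.9²) = 29.70 regardless of where S sits on A1. So Z lies on both circle(U, 79.13) and circle(K, 29.70); the below-UE intersection is Z = (68.38, -39.83). S is the foot of the tangent from Z: S = (48.18, -22.06).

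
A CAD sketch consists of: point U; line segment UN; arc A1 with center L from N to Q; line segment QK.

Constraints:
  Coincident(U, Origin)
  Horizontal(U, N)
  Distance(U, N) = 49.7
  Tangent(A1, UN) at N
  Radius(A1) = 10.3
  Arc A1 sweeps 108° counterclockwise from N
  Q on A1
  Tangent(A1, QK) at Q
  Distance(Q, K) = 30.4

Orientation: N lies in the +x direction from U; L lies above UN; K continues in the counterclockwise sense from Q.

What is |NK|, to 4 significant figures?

42.40

On A1, N sits at bearing -90° from L; a 108° counterclockwise sweep puts Q at bearing 18°, so Q = L + 10.3·(cos 18°, sin 18°) = (59.50, 13.48). Since A1 is tangent to QK there, LQ ⟂ QK, so QK runs along (−sin 18°, cos 18°); with |QK| = 30.4, K = (50.10, 42.39). Then |NK| = |K − N| = 42.40.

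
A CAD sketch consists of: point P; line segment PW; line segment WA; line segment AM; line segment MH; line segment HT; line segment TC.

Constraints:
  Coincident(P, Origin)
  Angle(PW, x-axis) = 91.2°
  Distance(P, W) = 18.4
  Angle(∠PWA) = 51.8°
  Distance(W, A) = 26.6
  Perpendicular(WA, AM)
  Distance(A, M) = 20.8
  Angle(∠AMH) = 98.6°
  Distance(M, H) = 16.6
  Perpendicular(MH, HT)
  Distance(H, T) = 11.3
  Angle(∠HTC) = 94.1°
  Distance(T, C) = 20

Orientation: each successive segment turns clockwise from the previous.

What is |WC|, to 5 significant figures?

29.050

P is at the origin; PW runs at 91.2° with length 18.4, so W = (-0.38534, 18.396). ∠PWA = 51.8° gives WA at -37.000° from the x-axis; with |WA| = 26.6, A = (20.858, 2.3877). WA is perpendicular to AM, so AM runs at -127.00°; with |AM| = 20.8, M = (8.3406, -14.224). ∠AMH = 98.6° gives MH at 151.60° from the x-axis; with |MH| = 16.6, H = (-6.2616, -6.3286). The perpendicularity gives HT at right angles to MH, so HT runs at 61.600°; with |HT| = 11.3, T = (-0.88700, 3.6115). ∠HTC = 94.1° gives TC at -24.300° from the x-axis; with |TC| = 20.0, C = (17.341, -4.6188). Then |WC| = |C − W| = 29.050.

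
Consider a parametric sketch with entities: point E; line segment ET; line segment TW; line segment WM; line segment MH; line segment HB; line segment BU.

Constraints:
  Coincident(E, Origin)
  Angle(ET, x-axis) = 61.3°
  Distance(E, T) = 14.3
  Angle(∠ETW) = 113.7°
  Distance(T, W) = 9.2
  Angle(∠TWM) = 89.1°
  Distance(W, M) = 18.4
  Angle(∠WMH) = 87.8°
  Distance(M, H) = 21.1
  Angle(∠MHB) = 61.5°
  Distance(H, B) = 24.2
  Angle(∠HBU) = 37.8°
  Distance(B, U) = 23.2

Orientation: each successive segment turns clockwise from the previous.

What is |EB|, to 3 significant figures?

17.6

E is at the origin; ET runs at 61.3° with length 14.3, so T = (6.87, 12.5). ∠ETW = 113.7° gives TW at -5.00° from the x-axis; with |TW| = 9.2, W = (16.0, 11.7). ∠TWM = 89.1° gives WM at -95.9° from the x-axis; with |WM| = 18.4, M = (14.1, -6.56). ∠WMH = 87.8° gives MH at 172° from the x-axis; with |MH| = 21.1, H = (-6.75, -3.59). ∠MHB = 61.5° gives HB at 53.4° from the x-axis; with |HB| = 24.2, B = (7.68, 15.8). Then |EB| = |B − E| = 17.6.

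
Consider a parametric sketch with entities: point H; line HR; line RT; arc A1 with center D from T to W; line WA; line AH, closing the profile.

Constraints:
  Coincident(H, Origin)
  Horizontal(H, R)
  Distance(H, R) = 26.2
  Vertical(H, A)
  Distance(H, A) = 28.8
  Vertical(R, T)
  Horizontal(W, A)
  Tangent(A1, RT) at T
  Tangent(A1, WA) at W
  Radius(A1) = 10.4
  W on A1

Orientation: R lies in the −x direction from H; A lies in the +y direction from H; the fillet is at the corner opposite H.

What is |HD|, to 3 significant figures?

24.3

H is at the origin; HR is horizontal with |HR| = 26.2 and R on the −x side, so R = (-26.2, 0.00). H and A share the same x with |HA| = 28.8 and A on the +y side, so A = (0.00, 28.8). The virtual corner opposite H is at (-26.2, 28.8). Since A1 is tangent to RT there, DT ⟂ RT and A1 meets WA tangentially, so DW is at right angles to WA, with radius 10.4, so the center D sits 10.4 in from both sides at D = (-15.8, 18.4). Then |HD| = |D − H| = 24.3.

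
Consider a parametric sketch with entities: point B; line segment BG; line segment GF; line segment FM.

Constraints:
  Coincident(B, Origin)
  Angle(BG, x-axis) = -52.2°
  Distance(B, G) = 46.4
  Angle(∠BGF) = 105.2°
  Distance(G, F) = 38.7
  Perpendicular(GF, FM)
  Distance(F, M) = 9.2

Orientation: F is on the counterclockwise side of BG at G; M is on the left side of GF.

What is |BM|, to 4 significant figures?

62.07

∠BGF = 105.2°, so GF runs at -52.2° + (180° − 105.2°) = 22.60° from the x-axis; with |GF| = 38.7, F = G + 38.7·(cos 22.60°, sin 22.60°) = (64.17, -21.79). The perpendicularity gives FM at right angles to GF; with |FM| = 9.2 on the left of GF, M = F + 9.2·(-0.3843, 0.9232) = (60.63, -13.30). Then |BM| = |M − B| = 62.07.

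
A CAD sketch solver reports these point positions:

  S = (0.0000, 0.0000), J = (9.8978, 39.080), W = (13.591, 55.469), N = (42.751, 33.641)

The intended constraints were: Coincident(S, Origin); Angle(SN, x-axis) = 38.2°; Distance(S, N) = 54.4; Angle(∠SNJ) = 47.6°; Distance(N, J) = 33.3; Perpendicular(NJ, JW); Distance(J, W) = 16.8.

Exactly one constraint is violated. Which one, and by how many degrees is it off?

Perpendicular(NJ, JW) — off by 3.30°.

S = (0.00, 0.00) ✓; SN at 38.20° ✓; |SN| = 54.40 ✓; ∠SNJ = 47.60° ✓; |NJ| = 33.30 ✓; ∠(NJ, JW) = 93.30° ✗; |JW| = 16.80 ✓.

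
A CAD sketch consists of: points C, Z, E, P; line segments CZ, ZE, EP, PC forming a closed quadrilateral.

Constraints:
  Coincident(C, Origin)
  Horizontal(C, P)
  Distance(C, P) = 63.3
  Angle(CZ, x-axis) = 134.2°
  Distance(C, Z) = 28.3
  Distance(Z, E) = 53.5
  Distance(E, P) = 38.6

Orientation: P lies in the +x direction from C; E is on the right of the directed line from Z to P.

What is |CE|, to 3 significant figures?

26.8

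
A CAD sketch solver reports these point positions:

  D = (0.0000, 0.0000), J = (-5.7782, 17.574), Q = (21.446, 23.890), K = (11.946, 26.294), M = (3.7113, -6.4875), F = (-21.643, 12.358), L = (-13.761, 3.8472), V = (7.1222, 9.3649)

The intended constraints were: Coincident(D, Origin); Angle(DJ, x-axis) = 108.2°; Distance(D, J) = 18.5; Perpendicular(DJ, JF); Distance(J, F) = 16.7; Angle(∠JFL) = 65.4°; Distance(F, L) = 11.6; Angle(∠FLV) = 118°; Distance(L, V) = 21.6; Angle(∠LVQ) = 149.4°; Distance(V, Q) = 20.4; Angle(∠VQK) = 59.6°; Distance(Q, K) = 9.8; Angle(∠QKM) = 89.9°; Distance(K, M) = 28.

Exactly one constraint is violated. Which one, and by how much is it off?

Distance(K, M) = 28 — off by 5.80.

D = (0.00, 0.00) ✓; DJ at 108.2° ✓; |DJ| = 18.50 ✓; ∠(DJ, JF) = 90.00° ✓; |JF| = 16.70 ✓; ∠JFL = 65.40° ✓; |FL| = 11.60 ✓; ∠FLV = 118.0° ✓; |LV| = 21.60 ✓; ∠LVQ = 149.4° ✓; |VQ| = 20.40 ✓; ∠VQK = 59.60° ✓; |QK| = 9.799 ✓; ∠QKM = 89.90° ✓; |KM| = 33.80 ✗.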